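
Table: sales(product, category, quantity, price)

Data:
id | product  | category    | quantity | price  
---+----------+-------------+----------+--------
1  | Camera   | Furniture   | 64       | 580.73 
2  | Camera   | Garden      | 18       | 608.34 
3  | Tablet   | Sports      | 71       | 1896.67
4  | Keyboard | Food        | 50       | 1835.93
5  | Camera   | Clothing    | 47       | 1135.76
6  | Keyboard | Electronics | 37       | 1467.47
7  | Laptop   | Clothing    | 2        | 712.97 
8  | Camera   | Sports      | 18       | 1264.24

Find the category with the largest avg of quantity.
SELECT category, AVG(quantity) as val
FROM sales
GROUP BY category
ORDER BY val DESC
LIMIT 1

Result: Furniture with avg(quantity) = 64.00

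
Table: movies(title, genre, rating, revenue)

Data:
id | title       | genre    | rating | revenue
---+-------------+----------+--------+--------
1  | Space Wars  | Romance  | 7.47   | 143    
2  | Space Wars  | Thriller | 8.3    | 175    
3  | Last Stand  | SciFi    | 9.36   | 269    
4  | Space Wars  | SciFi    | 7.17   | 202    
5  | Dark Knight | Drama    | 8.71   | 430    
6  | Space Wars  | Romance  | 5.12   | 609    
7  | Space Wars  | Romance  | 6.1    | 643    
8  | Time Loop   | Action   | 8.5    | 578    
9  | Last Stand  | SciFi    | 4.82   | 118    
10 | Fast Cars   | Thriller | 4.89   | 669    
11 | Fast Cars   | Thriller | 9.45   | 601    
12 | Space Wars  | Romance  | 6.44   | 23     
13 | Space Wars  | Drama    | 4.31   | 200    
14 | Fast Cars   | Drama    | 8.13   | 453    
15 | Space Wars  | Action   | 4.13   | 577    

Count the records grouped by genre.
SELECT genre, COUNT(*) as count
FROM movies
GROUP BY genre

Result:
  Action: 2
  Drama: 3
  Romance: 4
  SciFi: 3
  Thriller: 3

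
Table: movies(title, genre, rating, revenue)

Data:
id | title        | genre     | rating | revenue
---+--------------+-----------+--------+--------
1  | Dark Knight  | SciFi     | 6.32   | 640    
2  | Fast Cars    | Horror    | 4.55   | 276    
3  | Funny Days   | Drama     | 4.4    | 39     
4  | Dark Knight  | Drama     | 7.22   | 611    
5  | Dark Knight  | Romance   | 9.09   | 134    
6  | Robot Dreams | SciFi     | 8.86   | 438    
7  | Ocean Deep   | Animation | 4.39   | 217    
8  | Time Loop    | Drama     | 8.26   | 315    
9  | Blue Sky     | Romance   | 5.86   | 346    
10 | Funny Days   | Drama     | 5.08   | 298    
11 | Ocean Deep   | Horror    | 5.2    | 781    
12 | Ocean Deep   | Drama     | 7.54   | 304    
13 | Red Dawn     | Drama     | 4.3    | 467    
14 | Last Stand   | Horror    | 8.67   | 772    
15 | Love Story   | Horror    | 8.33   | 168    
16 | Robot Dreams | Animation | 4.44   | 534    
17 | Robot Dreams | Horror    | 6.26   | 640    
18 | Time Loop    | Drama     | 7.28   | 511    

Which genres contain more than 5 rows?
SELECT genre, COUNT(*) as cnt
FROM movies
GROUP BY genre
HAVING COUNT(*) > 5

Result:
  Drama: 7

Note: HAVING filters groups after aggregation, WHERE filters rows before.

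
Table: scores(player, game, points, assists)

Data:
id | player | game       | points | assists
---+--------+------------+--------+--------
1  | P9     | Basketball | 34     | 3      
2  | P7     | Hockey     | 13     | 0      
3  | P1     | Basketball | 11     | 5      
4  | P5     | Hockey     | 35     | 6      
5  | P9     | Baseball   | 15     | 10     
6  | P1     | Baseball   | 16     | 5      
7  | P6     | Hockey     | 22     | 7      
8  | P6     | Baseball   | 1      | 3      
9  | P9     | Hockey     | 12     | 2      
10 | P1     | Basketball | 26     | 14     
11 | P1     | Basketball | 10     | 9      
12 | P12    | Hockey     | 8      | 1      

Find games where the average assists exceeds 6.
SELECT game, AVG(assists)
FROM scores
GROUP BY game
HAVING AVG(assists) > 6

Result:
  Basketball: avg=7.75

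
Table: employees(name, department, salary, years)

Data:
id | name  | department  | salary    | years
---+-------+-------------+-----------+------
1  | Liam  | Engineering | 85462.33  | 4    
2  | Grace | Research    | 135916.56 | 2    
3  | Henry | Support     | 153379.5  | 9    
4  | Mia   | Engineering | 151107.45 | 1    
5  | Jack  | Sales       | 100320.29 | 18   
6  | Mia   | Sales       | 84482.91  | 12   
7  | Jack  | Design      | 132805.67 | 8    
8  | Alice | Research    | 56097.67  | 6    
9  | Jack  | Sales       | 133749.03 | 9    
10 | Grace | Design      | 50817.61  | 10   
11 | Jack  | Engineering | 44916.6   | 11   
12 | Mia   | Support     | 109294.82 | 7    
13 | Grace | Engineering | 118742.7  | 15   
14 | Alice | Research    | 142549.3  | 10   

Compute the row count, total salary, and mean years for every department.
SELECT department,
       COUNT(*) as cnt,
       SUM(salary) as total_salary,
       AVG(years) as avg_years
FROM employees
GROUP BY department

Result:
  Design: 2 records, 183623.28 total salary, 9.00 avg years
  Engineering: 4 records, 400229.08 total salary, 7.75 avg years
  Research: 3 records, 334563.53 total salary, 6.00 avg years
  Sales: 3 records, 318552.23 total salary, 13.00 avg years
  Support: 2 records, 262674.32 total salary, 8.00 avg years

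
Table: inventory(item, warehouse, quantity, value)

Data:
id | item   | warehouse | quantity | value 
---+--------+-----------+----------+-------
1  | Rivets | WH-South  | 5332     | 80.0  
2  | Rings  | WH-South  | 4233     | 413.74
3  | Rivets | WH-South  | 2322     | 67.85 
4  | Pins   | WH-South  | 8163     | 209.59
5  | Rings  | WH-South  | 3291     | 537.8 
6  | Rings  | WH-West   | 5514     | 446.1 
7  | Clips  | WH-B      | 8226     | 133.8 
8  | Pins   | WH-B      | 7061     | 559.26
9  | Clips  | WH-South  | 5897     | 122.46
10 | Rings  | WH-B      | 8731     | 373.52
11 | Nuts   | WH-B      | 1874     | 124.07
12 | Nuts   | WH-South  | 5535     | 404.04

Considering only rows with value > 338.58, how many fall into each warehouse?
SELECT warehouse, COUNT(*)
FROM inventory
WHERE value > 338.58
GROUP BY warehouse

Note: WHERE filters rows before grouping.

Result:
  WH-B: 2
  WH-South: 3
  WH-West: 1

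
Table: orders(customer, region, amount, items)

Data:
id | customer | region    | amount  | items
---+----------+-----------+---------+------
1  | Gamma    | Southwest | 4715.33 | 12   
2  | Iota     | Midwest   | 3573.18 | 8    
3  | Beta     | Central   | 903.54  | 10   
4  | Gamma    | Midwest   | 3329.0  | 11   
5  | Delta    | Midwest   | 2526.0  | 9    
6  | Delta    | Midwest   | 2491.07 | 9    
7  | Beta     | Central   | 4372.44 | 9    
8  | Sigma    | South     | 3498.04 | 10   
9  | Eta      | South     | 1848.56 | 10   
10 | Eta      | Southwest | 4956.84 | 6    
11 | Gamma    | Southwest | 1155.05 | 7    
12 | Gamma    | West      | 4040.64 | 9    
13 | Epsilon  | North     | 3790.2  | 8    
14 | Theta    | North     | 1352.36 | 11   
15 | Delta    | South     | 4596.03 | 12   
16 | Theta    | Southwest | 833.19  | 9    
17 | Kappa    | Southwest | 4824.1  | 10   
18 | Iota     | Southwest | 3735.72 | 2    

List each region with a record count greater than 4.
SELECT region, COUNT(*) as cnt
FROM orders
GROUP BY region
HAVING COUNT(*) > 4

Result:
  Southwest: 6

Note: HAVING filters groups after aggregation, WHERE filters rows before.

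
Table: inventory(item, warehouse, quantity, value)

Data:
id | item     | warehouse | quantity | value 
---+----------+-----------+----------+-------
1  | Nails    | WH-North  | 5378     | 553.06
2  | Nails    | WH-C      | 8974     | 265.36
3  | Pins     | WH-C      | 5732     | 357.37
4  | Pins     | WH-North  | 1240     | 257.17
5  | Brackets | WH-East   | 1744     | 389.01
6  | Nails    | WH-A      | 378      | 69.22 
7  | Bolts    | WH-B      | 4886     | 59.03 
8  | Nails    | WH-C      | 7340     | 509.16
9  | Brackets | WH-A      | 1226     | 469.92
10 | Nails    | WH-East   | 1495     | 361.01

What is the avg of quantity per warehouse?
SELECT warehouse, AVG(quantity) as result
FROM inventory
GROUP BY warehouse

Result:
  WH-A: 802.00
  WH-B: 4886.00
  WH-C: 7348.67
  WH-East: 1619.50
  WH-North: 3309.00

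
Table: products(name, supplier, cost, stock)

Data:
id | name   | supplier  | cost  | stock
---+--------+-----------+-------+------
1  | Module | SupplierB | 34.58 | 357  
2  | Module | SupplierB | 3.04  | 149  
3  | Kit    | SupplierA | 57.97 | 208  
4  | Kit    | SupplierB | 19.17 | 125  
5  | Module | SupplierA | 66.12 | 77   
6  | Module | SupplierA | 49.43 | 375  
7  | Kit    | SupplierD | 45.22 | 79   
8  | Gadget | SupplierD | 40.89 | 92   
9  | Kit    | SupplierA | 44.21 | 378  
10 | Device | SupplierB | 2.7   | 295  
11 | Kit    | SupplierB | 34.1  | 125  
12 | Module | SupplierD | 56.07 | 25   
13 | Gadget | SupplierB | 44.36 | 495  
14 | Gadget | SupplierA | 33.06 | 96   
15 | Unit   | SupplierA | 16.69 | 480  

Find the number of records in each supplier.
SELECT supplier, COUNT(*) as count
FROM products
GROUP BY supplier

Result:
  SupplierA: 6
  SupplierB: 6
  SupplierD: 3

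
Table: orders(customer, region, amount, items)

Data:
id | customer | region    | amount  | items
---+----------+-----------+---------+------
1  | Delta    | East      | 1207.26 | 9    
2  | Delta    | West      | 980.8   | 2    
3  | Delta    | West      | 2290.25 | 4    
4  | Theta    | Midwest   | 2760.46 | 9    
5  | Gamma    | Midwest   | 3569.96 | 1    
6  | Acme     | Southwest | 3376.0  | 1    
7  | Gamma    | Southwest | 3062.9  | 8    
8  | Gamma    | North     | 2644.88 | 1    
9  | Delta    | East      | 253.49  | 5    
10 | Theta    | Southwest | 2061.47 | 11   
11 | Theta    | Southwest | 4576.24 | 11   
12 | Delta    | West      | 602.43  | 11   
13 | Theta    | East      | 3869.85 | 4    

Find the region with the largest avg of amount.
SELECT region, AVG(amount) as val
FROM orders
GROUP BY region
ORDER BY val DESC
LIMIT 1

Result: Southwest with avg(amount) = 3269.15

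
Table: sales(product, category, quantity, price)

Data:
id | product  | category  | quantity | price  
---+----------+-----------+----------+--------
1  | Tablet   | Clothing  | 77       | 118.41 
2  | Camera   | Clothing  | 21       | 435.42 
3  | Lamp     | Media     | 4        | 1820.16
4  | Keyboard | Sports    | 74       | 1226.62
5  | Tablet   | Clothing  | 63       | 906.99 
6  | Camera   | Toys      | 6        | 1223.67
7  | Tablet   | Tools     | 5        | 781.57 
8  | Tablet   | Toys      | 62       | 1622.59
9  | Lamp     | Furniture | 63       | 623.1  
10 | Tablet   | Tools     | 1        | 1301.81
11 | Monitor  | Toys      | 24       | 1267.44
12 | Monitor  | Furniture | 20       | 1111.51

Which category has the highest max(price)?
SELECT category, MAX(price) as val
FROM sales
GROUP BY category
ORDER BY val DESC
LIMIT 1

Result: Media with max(price) = 1820.16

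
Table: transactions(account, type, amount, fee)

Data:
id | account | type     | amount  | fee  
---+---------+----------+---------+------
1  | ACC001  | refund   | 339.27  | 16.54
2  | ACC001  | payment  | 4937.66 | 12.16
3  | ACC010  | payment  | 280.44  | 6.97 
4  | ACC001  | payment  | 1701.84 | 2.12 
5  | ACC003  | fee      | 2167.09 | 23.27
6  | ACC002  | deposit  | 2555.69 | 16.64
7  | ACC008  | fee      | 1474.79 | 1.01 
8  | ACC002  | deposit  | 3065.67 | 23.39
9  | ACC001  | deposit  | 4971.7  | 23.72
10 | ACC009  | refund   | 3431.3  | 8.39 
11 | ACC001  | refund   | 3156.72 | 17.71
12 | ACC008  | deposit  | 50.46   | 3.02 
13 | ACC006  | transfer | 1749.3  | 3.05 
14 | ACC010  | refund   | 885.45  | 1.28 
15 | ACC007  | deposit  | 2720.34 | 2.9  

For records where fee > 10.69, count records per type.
SELECT type, COUNT(*)
FROM transactions
WHERE fee > 10.69
GROUP BY type

Note: WHERE filters rows before grouping.

Result:
  deposit: 3
  fee: 1
  payment: 1
  refund: 2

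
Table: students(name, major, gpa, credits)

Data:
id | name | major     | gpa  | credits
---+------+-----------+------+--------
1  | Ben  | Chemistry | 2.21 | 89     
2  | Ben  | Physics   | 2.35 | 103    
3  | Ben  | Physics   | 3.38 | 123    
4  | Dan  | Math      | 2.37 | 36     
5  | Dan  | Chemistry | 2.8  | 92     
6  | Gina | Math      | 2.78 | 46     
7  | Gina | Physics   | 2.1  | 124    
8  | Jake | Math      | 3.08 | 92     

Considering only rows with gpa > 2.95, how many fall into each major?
SELECT major, COUNT(*)
FROM students
WHERE gpa > 2.95
GROUP BY major

Note: WHERE filters rows before grouping.

Result:
  Math: 1
  Physics: 1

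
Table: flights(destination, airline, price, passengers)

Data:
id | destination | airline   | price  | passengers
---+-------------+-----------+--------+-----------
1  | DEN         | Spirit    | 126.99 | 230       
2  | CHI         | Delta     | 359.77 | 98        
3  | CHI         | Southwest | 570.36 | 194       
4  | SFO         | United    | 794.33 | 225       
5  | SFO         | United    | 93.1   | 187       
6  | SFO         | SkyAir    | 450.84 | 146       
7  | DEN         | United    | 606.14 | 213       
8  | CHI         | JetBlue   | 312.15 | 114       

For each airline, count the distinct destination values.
SELECT airline, COUNT(DISTINCT destination)
FROM flights
GROUP BY airline

Result:
  Delta: 1 distinct
  JetBlue: 1 distinct
  SkyAir: 1 distinct
  Southwest: 1 distinct
  Spirit: 1 distinct
  United: 2 distinct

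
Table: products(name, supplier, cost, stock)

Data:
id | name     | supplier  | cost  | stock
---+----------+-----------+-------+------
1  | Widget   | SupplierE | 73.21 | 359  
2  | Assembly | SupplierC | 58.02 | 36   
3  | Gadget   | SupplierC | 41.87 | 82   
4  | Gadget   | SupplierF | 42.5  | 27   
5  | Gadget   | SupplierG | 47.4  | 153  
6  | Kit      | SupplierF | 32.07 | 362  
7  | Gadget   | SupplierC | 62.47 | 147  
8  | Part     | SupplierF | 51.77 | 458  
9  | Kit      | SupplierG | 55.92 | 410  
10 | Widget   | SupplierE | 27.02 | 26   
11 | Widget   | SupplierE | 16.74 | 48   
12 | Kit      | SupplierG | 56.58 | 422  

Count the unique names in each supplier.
SELECT supplier, COUNT(DISTINCT name)
FROM products
GROUP BY supplier

Result:
  SupplierC: 2 distinct
  SupplierE: 1 distinct
  SupplierF: 3 distinct
  SupplierG: 2 distinct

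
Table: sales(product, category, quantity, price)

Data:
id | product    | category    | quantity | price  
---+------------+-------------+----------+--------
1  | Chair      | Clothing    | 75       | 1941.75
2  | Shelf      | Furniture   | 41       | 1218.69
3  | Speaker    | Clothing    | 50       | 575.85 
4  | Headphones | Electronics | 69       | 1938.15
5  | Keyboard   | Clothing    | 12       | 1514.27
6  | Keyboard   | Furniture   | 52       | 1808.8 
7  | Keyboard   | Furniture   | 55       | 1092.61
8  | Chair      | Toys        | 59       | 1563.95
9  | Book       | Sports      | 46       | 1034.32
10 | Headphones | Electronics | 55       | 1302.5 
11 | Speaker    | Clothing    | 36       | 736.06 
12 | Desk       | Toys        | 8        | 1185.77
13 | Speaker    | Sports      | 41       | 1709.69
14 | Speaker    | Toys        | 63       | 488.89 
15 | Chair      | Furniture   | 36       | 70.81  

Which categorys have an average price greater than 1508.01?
SELECT category, AVG(price)
FROM sales
GROUP BY category
HAVING AVG(price) > 1508.01

Result:
  Electronics: avg=1620.33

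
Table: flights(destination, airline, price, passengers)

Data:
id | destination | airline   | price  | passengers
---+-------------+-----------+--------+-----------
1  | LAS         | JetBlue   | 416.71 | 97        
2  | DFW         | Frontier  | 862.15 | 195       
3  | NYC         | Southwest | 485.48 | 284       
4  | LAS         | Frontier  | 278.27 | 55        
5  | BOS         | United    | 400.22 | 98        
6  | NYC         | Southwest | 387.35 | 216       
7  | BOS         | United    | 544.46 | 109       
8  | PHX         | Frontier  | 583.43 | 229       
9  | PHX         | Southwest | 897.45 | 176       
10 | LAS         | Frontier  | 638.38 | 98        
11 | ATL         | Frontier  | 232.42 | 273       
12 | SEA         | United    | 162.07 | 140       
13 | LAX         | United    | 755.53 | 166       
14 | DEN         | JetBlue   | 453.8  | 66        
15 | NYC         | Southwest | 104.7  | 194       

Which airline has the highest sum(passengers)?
SELECT airline, SUM(passengers) as val
FROM flights
GROUP BY airline
ORDER BY val DESC
LIMIT 1

Result: Southwest with sum(passengers) = 870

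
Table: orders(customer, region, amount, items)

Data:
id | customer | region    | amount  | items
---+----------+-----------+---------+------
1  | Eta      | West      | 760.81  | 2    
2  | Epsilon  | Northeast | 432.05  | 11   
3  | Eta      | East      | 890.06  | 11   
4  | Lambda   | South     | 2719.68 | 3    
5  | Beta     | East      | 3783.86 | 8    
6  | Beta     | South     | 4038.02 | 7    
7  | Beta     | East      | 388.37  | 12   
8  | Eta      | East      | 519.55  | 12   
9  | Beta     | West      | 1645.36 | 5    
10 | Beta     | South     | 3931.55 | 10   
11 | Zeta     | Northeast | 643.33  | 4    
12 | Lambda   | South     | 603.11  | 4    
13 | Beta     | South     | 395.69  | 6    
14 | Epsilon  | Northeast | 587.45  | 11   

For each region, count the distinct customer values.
SELECT region, COUNT(DISTINCT customer)
FROM orders
GROUP BY region

Result:
  East: 2 distinct
  Northeast: 2 distinct
  South: 2 distinct
  West: 2 distinct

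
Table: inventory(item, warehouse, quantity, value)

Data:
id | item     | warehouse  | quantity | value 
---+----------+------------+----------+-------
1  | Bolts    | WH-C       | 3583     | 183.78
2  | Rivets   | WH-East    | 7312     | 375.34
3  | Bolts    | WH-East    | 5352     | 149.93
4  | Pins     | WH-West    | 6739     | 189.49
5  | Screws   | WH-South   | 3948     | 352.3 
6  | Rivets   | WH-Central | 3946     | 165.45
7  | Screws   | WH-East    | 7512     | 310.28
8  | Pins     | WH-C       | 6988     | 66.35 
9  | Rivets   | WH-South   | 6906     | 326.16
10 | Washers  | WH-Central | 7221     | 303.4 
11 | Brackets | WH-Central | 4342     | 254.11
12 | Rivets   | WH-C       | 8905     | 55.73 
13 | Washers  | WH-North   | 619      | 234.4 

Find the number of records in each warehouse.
SELECT warehouse, COUNT(*) as count
FROM inventory
GROUP BY warehouse

Result:
  WH-C: 3
  WH-Central: 3
  WH-East: 3
  WH-North: 1
  WH-South: 2
  WH-West: 1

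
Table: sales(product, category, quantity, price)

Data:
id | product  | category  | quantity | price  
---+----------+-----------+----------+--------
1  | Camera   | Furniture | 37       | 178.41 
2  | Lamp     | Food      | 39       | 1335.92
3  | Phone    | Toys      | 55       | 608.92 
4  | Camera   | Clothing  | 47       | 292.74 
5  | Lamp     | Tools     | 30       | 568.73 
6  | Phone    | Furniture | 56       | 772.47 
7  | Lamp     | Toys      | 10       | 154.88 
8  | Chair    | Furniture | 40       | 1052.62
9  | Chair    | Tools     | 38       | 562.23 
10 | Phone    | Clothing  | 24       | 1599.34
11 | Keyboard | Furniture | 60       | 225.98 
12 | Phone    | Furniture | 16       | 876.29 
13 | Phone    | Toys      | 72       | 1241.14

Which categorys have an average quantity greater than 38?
SELECT category, AVG(quantity)
FROM sales
GROUP BY category
HAVING AVG(quantity) > 38

Result:
  Food: avg=39.00
  Furniture: avg=41.80
  Toys: avg=45.67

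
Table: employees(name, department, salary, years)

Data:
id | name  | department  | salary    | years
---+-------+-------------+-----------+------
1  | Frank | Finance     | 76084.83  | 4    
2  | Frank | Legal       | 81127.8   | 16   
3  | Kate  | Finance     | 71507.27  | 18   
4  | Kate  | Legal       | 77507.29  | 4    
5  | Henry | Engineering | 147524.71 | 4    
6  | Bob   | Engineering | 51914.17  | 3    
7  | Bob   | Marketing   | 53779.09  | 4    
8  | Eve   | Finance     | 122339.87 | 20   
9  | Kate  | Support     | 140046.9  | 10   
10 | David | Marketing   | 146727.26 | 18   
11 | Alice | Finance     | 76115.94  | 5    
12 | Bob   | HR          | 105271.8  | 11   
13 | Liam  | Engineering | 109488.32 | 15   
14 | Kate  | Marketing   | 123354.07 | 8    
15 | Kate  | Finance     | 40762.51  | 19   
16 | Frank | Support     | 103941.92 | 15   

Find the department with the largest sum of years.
SELECT department, SUM(years) as val
FROM employees
GROUP BY department
ORDER BY val DESC
LIMIT 1

Result: Finance with sum(years) = 66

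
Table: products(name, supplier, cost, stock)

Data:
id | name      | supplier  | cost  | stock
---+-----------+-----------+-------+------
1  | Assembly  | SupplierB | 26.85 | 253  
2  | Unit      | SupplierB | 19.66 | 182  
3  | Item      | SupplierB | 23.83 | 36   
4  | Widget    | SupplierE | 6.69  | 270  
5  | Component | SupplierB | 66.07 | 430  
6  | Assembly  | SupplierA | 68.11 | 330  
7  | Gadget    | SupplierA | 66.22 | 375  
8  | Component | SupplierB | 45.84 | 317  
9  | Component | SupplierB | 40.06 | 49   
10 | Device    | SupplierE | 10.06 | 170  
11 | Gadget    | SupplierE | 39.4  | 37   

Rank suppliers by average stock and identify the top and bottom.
SELECT supplier, AVG(stock)
FROM products
GROUP BY supplier
ORDER BY AVG(stock)

All groups:
  SupplierE: 159.00
  SupplierB: 211.17
  SupplierA: 352.50

Highest: SupplierA (352.50)
Lowest: SupplierE (159.00)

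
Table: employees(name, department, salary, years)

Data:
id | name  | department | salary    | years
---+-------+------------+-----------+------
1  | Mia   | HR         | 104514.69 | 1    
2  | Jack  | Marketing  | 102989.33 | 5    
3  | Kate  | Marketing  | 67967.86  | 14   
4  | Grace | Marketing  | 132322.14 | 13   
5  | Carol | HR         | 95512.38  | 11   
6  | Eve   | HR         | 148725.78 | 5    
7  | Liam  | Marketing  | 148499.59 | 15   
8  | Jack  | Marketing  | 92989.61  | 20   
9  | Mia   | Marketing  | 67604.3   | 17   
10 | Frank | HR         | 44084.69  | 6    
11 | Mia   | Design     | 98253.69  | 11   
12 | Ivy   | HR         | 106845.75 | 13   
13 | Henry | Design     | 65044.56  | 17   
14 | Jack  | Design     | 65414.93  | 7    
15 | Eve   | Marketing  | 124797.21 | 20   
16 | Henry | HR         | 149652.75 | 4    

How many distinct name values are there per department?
SELECT department, COUNT(DISTINCT name)
FROM employees
GROUP BY department

Result:
  Design: 3 distinct
  HR: 6 distinct
  Marketing: 6 distinct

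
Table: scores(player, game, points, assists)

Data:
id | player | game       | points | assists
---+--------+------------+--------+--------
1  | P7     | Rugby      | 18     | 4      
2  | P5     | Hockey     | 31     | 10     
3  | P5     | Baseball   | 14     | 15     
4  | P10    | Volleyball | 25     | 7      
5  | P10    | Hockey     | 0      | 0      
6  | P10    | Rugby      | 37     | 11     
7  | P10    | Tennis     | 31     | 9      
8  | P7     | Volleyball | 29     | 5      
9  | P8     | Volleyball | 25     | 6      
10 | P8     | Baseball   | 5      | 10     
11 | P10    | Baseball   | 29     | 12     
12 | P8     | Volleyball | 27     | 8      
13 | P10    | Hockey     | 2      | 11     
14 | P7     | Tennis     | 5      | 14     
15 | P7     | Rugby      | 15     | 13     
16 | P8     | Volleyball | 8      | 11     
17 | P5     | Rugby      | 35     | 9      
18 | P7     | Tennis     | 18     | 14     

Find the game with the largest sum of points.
SELECT game, SUM(points) as val
FROM scores
GROUP BY game
ORDER BY val DESC
LIMIT 1

Result: Volleyball with sum(points) = 114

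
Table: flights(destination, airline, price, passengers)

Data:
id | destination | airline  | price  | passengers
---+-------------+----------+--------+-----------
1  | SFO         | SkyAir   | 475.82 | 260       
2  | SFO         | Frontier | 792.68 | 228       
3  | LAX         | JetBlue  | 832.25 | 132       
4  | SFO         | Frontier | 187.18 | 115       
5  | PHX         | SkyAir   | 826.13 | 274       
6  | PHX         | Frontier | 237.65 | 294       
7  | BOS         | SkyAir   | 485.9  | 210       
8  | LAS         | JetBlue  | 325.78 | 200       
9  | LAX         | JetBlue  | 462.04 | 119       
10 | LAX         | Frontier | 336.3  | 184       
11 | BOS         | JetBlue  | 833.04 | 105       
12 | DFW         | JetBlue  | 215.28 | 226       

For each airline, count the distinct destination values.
SELECT airline, COUNT(DISTINCT destination)
FROM flights
GROUP BY airline

Result:
  Frontier: 3 distinct
  JetBlue: 4 distinct
  SkyAir: 3 distinct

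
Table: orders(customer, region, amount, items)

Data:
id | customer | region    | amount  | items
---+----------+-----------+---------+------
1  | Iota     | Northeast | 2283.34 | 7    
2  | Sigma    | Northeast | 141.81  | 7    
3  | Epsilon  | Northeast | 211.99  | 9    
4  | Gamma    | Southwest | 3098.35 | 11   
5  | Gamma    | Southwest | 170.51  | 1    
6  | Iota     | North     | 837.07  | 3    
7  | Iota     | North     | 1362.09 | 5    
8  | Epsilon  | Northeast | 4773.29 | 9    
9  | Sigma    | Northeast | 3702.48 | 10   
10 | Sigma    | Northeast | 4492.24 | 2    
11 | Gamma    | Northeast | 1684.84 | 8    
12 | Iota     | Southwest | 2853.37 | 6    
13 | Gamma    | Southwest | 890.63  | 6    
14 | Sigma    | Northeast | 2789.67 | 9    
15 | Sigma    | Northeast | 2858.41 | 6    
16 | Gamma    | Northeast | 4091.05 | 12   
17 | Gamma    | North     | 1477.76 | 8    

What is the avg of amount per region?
SELECT region, AVG(amount) as result
FROM orders
GROUP BY region

Result:
  North: 1225.64
  Northeast: 2702.91
  Southwest: 1753.22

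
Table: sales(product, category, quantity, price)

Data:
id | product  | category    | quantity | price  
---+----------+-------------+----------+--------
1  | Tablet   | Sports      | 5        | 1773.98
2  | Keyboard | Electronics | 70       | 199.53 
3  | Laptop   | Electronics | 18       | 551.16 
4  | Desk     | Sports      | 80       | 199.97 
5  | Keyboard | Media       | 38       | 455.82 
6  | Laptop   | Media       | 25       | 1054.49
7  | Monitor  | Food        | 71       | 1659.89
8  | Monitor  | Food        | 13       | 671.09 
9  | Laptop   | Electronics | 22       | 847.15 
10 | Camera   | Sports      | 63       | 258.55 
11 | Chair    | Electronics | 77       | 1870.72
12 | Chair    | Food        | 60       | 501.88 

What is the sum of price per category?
SELECT category, SUM(price) as result
FROM sales
GROUP BY category

Result:
  Electronics: 3468.56
  Food: 2832.86
  Media: 1510.31
  Sports: 2232.50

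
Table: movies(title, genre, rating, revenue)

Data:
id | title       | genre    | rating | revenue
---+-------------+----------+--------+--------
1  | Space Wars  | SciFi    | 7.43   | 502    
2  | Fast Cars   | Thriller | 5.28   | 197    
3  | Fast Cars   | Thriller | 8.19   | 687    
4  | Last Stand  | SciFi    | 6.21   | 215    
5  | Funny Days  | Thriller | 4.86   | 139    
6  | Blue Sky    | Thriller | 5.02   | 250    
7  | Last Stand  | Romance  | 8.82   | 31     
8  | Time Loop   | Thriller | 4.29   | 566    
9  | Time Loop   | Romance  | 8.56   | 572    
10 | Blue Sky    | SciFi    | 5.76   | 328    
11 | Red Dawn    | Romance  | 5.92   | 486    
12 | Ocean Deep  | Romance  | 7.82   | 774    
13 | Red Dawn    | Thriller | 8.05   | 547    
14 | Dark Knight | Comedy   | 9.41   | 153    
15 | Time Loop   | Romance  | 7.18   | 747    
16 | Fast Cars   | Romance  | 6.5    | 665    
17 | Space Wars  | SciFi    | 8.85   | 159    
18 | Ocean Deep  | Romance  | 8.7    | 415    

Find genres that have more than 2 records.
SELECT genre, COUNT(*) as cnt
FROM movies
GROUP BY genre
HAVING COUNT(*) > 2

Result:
  Romance: 7
  SciFi: 4
  Thriller: 6

Note: HAVING filters groups after aggregation, WHERE filters rows before.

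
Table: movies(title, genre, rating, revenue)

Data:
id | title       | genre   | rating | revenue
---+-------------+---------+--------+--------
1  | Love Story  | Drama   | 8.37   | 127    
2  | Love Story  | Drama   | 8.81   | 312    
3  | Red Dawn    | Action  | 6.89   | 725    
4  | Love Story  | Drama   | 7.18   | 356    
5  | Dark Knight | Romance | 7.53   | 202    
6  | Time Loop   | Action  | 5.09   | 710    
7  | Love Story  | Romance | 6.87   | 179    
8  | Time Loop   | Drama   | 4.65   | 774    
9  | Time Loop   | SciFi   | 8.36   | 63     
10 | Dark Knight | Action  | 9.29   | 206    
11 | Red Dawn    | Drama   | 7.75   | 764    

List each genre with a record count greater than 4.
SELECT genre, COUNT(*) as cnt
FROM movies
GROUP BY genre
HAVING COUNT(*) > 4

Result:
  Drama: 5

Note: HAVING filters groups after aggregation, WHERE filters rows before.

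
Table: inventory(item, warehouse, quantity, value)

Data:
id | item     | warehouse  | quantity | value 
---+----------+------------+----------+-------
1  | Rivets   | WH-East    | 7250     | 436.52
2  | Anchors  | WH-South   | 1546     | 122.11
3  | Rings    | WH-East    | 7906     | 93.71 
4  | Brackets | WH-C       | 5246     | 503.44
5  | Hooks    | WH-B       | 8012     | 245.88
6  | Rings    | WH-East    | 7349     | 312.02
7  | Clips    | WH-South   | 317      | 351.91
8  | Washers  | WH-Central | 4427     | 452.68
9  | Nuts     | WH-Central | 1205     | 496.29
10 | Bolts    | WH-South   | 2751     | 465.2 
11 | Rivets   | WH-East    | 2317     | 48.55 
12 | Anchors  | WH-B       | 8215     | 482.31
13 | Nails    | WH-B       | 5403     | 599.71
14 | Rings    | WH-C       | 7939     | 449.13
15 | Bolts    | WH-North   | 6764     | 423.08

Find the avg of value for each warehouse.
SELECT warehouse, AVG(value) as result
FROM inventory
GROUP BY warehouse

Result:
  WH-B: 442.63
  WH-C: 476.29
  WH-Central: 474.49
  WH-East: 222.70
  WH-North: 423.08
  WH-South: 313.07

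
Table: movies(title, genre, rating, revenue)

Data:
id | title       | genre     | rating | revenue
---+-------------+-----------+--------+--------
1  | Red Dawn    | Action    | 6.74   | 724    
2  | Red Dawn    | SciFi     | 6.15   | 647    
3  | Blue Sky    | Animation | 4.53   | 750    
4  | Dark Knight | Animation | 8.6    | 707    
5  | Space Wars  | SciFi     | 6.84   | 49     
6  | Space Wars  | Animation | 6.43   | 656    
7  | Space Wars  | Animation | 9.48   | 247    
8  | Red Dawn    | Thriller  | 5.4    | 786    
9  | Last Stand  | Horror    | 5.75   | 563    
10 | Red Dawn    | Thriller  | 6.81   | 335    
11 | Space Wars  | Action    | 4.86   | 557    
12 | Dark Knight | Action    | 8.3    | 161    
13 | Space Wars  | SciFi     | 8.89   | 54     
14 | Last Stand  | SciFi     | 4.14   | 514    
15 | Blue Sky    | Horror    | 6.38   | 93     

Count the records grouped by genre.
SELECT genre, COUNT(*) as count
FROM movies
GROUP BY genre

Result:
  Action: 3
  Animation: 4
  Horror: 2
  SciFi: 4
  Thriller: 2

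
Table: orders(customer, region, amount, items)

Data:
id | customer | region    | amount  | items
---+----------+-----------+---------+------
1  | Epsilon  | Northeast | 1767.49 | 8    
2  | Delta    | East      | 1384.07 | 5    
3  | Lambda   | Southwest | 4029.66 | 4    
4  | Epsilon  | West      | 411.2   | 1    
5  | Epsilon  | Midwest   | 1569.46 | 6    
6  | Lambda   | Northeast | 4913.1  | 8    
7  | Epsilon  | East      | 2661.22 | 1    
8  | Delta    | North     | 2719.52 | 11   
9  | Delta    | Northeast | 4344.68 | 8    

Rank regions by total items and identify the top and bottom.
SELECT region, SUM(items)
FROM orders
GROUP BY region
ORDER BY SUM(items)

All groups:
  West: 1
  Southwest: 4
  East: 6
  Midwest: 6
  North: 11
  Northeast: 24

Highest: Northeast (24)
Lowest: West (1)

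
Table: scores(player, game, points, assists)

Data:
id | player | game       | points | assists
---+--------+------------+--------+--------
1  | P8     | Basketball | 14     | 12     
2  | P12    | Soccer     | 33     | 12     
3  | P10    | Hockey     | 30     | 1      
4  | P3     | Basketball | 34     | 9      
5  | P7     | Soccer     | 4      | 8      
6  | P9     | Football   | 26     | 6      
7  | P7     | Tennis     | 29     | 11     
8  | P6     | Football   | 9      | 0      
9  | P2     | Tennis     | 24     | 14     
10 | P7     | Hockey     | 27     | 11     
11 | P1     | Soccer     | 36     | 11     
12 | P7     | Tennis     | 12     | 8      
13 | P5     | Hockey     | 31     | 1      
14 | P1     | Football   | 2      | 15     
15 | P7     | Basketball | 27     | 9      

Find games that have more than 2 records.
SELECT game, COUNT(*) as cnt
FROM scores
GROUP BY game
HAVING COUNT(*) > 2

Result:
  Basketball: 3
  Football: 3
  Hockey: 3
  Soccer: 3
  Tennis: 3

Note: HAVING filters groups after aggregation, WHERE filters rows before.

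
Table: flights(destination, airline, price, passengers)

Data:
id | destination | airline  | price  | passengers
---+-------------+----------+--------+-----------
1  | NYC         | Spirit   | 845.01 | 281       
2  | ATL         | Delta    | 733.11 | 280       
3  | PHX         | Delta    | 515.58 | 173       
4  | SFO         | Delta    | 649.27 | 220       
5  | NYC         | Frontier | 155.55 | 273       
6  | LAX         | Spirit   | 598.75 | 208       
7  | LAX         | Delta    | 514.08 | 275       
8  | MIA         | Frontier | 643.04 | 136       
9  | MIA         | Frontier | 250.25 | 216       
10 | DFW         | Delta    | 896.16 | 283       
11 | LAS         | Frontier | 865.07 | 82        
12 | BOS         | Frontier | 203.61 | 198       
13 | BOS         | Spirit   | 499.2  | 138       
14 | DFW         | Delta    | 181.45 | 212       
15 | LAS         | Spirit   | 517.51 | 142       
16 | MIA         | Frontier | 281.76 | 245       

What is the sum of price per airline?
SELECT airline, SUM(price) as result
FROM flights
GROUP BY airline

Result:
  Delta: 3489.65
  Frontier: 2399.28
  Spirit: 2460.47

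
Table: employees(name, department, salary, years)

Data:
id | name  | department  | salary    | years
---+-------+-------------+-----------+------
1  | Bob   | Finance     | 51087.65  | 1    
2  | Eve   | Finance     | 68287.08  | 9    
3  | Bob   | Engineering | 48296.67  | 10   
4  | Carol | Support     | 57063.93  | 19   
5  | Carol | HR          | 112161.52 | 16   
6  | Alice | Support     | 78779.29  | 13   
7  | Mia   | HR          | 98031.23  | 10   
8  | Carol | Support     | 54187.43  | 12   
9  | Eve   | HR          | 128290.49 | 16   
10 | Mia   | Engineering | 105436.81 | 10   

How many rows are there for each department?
SELECT department, COUNT(*) as count
FROM employees
GROUP BY department

Result:
  Engineering: 2
  Finance: 2
  HR: 3
  Support: 3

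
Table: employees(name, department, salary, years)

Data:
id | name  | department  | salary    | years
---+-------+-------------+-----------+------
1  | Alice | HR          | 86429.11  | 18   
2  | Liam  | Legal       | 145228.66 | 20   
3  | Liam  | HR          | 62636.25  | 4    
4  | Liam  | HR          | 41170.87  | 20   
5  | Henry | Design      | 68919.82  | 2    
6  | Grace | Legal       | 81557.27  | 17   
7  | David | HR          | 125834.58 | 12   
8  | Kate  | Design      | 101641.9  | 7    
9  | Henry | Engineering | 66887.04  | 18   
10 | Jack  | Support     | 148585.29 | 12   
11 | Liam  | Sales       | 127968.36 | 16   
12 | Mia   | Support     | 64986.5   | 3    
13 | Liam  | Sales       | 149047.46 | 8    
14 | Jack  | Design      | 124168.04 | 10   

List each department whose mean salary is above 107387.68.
SELECT department, AVG(salary)
FROM employees
GROUP BY department
HAVING AVG(salary) > 107387.68

Result:
  Legal: avg=113392.97
  Sales: avg=138507.91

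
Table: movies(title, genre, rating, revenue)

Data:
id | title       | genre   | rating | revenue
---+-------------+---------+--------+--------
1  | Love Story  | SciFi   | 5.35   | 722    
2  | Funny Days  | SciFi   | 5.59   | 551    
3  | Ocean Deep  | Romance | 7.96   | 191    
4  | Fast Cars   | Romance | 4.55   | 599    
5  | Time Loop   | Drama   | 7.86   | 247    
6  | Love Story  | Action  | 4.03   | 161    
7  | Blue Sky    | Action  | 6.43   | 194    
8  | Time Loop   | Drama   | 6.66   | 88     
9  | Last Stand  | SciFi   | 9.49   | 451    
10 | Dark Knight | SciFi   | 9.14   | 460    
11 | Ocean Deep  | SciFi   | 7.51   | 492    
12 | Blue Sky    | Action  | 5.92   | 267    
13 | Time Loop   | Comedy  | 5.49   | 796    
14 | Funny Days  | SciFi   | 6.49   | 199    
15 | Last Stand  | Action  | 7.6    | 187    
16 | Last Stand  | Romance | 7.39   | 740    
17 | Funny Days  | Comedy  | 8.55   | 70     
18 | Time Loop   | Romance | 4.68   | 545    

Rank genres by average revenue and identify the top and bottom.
SELECT genre, AVG(revenue)
FROM movies
GROUP BY genre
ORDER BY AVG(revenue)

All groups:
  Drama: 167.50
  Action: 202.25
  Comedy: 433.00
  SciFi: 479.17
  Romance: 518.75

Highest: Romance (518.75)
Lowest: Drama (167.50)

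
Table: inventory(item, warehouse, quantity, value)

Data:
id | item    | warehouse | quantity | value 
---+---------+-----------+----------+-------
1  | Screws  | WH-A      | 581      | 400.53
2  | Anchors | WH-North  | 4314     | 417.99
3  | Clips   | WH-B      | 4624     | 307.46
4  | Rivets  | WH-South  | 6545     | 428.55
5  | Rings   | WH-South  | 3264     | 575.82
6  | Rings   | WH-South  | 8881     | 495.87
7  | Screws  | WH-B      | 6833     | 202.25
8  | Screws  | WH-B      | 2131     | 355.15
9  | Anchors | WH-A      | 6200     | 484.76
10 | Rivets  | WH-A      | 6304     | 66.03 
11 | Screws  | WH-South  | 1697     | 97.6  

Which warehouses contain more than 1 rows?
SELECT warehouse, COUNT(*) as cnt
FROM inventory
GROUP BY warehouse
HAVING COUNT(*) > 1

Result:
  WH-A: 3
  WH-B: 3
  WH-South: 4

Note: HAVING filters groups after aggregation, WHERE filters rows before.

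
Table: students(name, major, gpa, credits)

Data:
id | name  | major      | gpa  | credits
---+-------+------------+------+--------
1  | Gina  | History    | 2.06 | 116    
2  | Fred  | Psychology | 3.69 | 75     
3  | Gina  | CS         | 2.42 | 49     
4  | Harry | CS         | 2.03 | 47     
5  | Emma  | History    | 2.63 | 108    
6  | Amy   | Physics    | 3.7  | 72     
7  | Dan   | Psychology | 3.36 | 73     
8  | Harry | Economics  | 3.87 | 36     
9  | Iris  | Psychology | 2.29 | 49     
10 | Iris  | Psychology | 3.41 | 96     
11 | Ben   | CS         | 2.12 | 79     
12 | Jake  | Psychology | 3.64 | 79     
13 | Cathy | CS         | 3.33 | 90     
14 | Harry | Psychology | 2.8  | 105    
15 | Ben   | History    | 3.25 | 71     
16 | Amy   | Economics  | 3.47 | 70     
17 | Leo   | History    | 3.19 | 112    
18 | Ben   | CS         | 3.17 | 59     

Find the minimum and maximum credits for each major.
SELECT major, MIN(credits), MAX(credits)
FROM students
GROUP BY major

Result:
  CS: min=47, max=90
  Economics: min=36, max=70
  History: min=71, max=116
  Physics: min=72, max=72
  Psychology: min=49, max=105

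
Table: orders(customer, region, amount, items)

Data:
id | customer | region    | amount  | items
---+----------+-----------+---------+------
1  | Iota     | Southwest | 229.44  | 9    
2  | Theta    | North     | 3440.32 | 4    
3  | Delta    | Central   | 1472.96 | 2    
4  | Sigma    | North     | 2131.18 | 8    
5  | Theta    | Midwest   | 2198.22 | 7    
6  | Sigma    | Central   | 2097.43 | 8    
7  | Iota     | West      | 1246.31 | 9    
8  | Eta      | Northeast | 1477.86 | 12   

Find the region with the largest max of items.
SELECT region, MAX(items) as val
FROM orders
GROUP BY region
ORDER BY val DESC
LIMIT 1

Result: Northeast with max(items) = 12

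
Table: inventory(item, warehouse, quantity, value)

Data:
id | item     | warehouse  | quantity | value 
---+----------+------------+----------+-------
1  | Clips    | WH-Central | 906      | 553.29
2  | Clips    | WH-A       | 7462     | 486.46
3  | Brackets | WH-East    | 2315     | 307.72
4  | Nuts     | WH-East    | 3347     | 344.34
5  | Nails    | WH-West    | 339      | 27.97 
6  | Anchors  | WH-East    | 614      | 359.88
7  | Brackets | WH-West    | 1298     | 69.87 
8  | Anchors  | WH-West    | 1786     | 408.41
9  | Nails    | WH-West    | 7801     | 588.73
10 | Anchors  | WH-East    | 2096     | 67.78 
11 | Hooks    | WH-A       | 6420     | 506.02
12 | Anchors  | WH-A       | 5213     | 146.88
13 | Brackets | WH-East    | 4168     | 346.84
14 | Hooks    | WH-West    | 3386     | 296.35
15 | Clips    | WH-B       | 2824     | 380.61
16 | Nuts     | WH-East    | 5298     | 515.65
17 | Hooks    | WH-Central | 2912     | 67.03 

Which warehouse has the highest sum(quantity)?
SELECT warehouse, SUM(quantity) as val
FROM inventory
GROUP BY warehouse
ORDER BY val DESC
LIMIT 1

Result: WH-A with sum(quantity) = 19095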